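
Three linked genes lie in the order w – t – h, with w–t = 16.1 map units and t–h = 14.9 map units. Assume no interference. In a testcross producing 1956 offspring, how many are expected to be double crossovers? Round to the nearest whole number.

Map distances give recombination frequencies of 0.161 and 0.149 for the two intervals.
With no interference, expected double-crossover frequency = 0.161 × 0.149 = 0.02399.
Expected number = 0.02399 × 1956 = 46.92 ≈ 47.

47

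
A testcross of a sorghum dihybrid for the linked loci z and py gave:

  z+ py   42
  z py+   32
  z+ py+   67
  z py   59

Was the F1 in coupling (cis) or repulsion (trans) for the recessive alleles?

The two most frequent classes are z+ py+ (67) and z py (59); these are the parental (non-recombinant) types.
So the F1 carried z+ py+ on one chromosome and z py on the other — the recessive alleles are on the same chromosome (cis / coupling).

cis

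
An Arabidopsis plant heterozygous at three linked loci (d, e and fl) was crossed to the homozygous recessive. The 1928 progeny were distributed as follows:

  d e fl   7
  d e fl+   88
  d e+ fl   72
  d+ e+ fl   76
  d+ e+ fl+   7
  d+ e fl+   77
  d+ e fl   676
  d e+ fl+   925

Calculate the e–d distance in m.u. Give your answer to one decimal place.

9.2 m.u.

The two most frequent reciprocal classes, d+ e fl and d e+ fl+, are the parental types, so the F1 was d+ e fl / d e+ fl+.
The two rarest classes, d e fl and d+ e+ fl+, are the double crossovers. Comparing them with the parentals, only the d allele has switched, so d is the middle locus and the order is e – d – fl.
Crossovers in the e–d interval produce the single-crossover classes d+ e+ fl and d e fl+ (76 + 88 = 164) plus the double crossovers (14).
RF(e–d) = (164 + 14) / 1928 = 178/1928 = 0.0923 → 9.2 m.u.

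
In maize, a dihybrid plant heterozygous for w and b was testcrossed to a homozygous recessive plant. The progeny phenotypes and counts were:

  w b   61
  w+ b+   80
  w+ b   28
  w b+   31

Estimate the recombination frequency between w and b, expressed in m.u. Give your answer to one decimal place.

29.5 m.u.

The two most frequent classes, w+ b+ (80) and w b (61), are the parental types, so the F1 was w+ b+ / w b.
The recombinant classes are w+ b and w b+: 28 + 31 = 59.
Recombination frequency = 59/200 = 0.2950 ≈ 29.5%, i.e. 29.5 m.u.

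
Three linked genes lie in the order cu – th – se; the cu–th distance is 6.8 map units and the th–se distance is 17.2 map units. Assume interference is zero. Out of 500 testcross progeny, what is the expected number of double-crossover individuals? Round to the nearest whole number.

Map distances give recombination frequencies of 0.068 and 0.172 for the two intervals.
With no interference, expected double-crossover frequency = 0.068 × 0.172 = 0.01170.
Expected number = 0.01170 × 500 = 5.85 ≈ 6.

6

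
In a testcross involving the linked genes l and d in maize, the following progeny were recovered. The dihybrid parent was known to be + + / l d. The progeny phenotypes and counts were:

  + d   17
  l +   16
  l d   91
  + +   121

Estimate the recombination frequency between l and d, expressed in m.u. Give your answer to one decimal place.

13.5 m.u.

The recombinant classes are + d and l +: 17 + 16 = 33.
Recombination frequency = 33/245 = 0.1347 ≈ 13.5%, i.e. 13.5 m.u.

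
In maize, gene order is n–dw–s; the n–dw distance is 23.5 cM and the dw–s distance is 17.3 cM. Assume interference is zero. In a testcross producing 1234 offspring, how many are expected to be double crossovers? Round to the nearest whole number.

Map distances give recombination frequencies of 0.235 and 0.173 for the two intervals.
With no interference, expected double-crossover frequency = 0.235 × 0.173 = 0.04066.
Expected number = 0.04066 × 1234 = 50.17 ≈ 50.

50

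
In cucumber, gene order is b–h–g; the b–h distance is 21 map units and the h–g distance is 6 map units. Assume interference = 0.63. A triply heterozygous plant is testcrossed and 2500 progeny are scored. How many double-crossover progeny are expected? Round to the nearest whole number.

Map distances give recombination frequencies of 0.210 and 0.060 for the two intervals.
With interference 0.63 (so coincidence = 0.37), expected double-crossover frequency = 0.210 × 0.060 × 0.37 = 0.00466.
Expected number = 0.00466 × 2500 = 11.65 ≈ 12.

12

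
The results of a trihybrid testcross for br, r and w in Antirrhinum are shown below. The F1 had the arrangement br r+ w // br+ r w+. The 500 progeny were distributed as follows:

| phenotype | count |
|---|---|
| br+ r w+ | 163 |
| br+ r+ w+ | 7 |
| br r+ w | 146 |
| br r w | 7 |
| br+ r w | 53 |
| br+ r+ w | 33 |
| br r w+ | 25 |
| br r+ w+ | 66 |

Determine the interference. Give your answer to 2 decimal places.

The two rarest classes, br r w and br+ r+ w+, are the double crossovers. Comparing them with the parentals, only the r allele has switched, so r is the middle locus and the order is w – r – br.
w–r: (119 + 14)/500 = 0.2660; r–br: (58 + 14)/500 = 0.1440.
Expected DCO frequency = 0.2660 × 0.1440 ≈ 0.03830; observed = 14/500 ≈ 0.02800.
Coefficient of coincidence = 0.02800/0.03830 ≈ 0.73; interference = 1 − 0.73 = 0.27.

0.27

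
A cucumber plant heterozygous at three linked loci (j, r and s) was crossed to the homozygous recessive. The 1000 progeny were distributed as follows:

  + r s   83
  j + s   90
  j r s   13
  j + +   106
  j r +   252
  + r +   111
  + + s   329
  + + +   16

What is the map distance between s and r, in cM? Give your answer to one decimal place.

The two most frequent reciprocal classes, j r + and + + s, are the parental types, so the F1 was j r + / + + s.
The two rarest classes, j r s and + + +, are the double crossovers. Comparing them with the parentals, only the s allele has switched, so s is the middle locus and the order is r – s – j.
Crossovers in the r–s interval produce the single-crossover classes j + + and + r s (106 + 83 = 189) plus the double crossovers (29).
RF(r–s) = (189 + 29) / 1000 = 218/1000 = 0.2180 → 21.8 cM.

21.8 cM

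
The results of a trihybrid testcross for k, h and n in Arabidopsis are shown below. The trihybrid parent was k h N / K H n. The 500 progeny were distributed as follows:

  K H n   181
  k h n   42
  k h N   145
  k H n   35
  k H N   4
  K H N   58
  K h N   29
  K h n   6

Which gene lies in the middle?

The two rarest classes, k H N and K h n, are the double crossovers. Comparing them with the parentals, only the h allele has switched, so h is the middle locus and the order is n – h – k.

h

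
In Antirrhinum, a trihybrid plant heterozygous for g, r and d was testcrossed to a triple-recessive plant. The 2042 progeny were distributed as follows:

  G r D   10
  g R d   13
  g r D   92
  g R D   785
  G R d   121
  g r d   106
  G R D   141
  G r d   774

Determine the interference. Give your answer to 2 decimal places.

The two most frequent reciprocal classes, g R D and G r d, are the parental types, so the F1 was g R D / G r d.
The two rarest classes, g R d and G r D, are the double crossovers. Comparing them with the parentals, only the d allele has switched, so d is the middle locus and the order is g – d – r.
g–d: (247 + 23)/2042 = 0.1322; d–r: (213 + 23)/2042 = 0.1156.
Expected DCO frequency = 0.1322 × 0.1156 ≈ 0.01528; observed = 23/2042 ≈ 0.01126.
Coefficient of coincidence = 0.01126/0.01528 ≈ 0.74; interference = 1 − 0.74 = 0.26.

0.26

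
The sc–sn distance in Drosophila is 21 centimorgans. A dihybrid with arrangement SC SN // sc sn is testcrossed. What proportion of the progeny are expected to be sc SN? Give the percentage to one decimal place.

A map distance of 21 centimorgans corresponds to a recombination frequency of 0.210.
The F1 is SC SN / sc sn, so sc SN is a recombinant gamete class with expected frequency r/2 = 0.210/2 = 0.1050.
That is 0.1050 = 10.5% of the progeny.

10.5%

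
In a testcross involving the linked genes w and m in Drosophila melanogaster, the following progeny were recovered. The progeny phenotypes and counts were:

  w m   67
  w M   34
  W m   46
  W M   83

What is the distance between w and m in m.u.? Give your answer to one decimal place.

The two most frequent classes, W M (83) and w m (67), are the parental types, so the F1 was W M / w m.
The recombinant classes are W m and w M: 46 + 34 = 80.
Recombination frequency = 80/230 = 0.3478 ≈ 34.8%, i.e. 34.8 m.u.

34.8 m.u.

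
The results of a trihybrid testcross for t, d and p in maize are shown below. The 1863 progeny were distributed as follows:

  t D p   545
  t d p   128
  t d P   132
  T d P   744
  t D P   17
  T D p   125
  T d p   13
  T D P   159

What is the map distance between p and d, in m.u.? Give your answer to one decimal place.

The two most frequent reciprocal classes, T d P and t D p, are the parental types, so the F1 was T d P / t D p.
The two rarest classes, T d p and t D P, are the double crossovers. Comparing them with the parentals, only the p allele has switched, so p is the middle locus and the order is d – p – t.
Crossovers in the d–p interval produce the single-crossover classes T D P and t d p (159 + 128 = 287) plus the double crossovers (30).
RF(d–p) = (287 + 30) / 1863 = 317/1863 = 0.1702 → 17.0 m.u.

17.0 m.u.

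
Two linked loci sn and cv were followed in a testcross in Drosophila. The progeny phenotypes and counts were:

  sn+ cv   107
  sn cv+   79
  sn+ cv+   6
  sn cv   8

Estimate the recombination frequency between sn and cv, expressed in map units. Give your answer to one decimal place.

7.0 map units

The two most frequent classes, sn+ cv (107) and sn cv+ (79), are the parental types, so the F1 was sn+ cv / sn cv+.
The recombinant classes are sn+ cv+ and sn cv: 6 + 8 = 14.
Recombination frequency = 14/200 = 0.0700 ≈ 7.0%, i.e. 7.0 map units.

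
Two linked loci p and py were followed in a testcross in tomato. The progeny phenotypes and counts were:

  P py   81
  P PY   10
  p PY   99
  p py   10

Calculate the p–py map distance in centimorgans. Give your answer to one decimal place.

10.0 centimorgans

The two most frequent classes, P py (81) and p PY (99), are the parental types, so the F1 was P py / p PY.
The recombinant classes are P PY and p py: 10 + 10 = 20.
Recombination frequency = 20/200 = 0.1000 ≈ 10.0%, i.e. 10.0 centimorgans.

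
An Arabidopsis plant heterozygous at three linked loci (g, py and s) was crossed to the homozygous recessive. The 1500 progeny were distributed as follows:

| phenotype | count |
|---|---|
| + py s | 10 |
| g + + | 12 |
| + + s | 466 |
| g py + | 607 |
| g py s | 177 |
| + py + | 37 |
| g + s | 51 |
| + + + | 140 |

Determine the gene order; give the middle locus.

The two most frequent reciprocal classes, g py + and + + s, are the parental types, so the F1 was g py + / + + s.
The two rarest classes, g + + and + py s, are the double crossovers. Comparing them with the parentals, only the py allele has switched, so py is the middle locus and the order is g – py – s.

py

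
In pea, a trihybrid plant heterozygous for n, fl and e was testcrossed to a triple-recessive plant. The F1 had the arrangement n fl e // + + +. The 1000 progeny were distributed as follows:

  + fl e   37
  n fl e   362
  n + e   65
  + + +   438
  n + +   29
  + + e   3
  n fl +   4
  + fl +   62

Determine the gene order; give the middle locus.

The two rarest classes, n fl + and + + e, are the double crossovers. Comparing them with the parentals, only the e allele has switched, so e is the middle locus and the order is fl – e – n.

e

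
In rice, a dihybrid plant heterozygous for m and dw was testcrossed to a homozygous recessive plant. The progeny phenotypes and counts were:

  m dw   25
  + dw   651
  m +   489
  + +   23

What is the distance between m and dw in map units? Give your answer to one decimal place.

4.0 map units

The two most frequent classes, + dw (651) and m + (489), are the parental types, so the F1 was + dw / m +.
The recombinant classes are + + and m dw: 23 + 25 = 48.
Recombination frequency = 48/1188 = 0.0404 ≈ 4.0%, i.e. 4.0 map units.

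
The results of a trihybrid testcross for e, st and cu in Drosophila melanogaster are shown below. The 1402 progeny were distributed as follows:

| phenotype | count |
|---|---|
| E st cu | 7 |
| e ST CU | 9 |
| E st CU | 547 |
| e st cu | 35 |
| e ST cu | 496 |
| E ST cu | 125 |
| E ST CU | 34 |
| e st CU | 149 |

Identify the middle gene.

cu

The two most frequent reciprocal classes, e ST cu and E st CU, are the parental types, so the F1 was e ST cu / E st CU.
The two rarest classes, e ST CU and E st cu, are the double crossovers. Comparing them with the parentals, only the cu allele has switched, so cu is the middle locus and the order is e – cu – st.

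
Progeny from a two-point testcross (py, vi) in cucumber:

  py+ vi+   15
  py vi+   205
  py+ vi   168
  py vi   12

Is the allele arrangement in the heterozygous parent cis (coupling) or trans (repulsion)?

trans

The two most frequent classes are py+ vi (168) and py vi+ (205); these are the parental (non-recombinant) types.
So the F1 carried py+ vi on one chromosome and py vi+ on the other — the recessive alleles are on opposite chromosomes (trans / repulsion).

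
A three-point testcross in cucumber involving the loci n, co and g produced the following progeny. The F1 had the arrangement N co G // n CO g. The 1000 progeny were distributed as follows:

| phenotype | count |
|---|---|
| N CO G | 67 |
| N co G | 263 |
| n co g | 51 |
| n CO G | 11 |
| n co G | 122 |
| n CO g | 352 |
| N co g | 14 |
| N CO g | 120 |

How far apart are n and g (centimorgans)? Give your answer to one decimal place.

The two rarest classes, N co g and n CO G, are the double crossovers. Comparing them with the parentals, only the g allele has switched, so g is the middle locus and the order is n – g – co.
Crossovers in the n–g interval produce the single-crossover classes n co G and N CO g (122 + 120 = 242) plus the double crossovers (25).
RF(n–g) = (242 + 25) / 1000 = 267/1000 = 0.2670 → 26.7 centimorgans.

26.7 centimorgans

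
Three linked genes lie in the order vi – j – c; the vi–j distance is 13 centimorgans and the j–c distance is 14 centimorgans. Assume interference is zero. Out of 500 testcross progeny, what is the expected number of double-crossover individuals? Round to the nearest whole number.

9

Map distances give recombination frequencies of 0.130 and 0.140 for the two intervals.
With no interference, expected double-crossover frequency = 0.130 × 0.140 = 0.01820.
Expected number = 0.01820 × 500 = 9.10 ≈ 9.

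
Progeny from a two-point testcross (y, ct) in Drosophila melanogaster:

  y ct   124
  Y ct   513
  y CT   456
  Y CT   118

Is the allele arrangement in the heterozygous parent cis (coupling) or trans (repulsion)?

trans

The two most frequent classes are Y ct (513) and y CT (456); these are the parental (non-recombinant) types.
So the F1 carried Y ct on one chromosome and y CT on the other — the recessive alleles are on opposite chromosomes (trans / repulsion).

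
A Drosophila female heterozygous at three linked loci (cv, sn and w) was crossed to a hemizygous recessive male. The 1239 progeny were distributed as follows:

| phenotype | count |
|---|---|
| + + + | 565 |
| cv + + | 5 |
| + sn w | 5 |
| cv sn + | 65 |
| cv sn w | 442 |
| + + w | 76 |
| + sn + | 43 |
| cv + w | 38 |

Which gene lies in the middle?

cv

The two most frequent reciprocal classes, cv sn w and + + +, are the parental types, so the F1 was cv sn w / + + +.
The two rarest classes, + sn w and cv + +, are the double crossovers. Comparing them with the parentals, only the cv allele has switched, so cv is the middle locus and the order is w – cv – sn.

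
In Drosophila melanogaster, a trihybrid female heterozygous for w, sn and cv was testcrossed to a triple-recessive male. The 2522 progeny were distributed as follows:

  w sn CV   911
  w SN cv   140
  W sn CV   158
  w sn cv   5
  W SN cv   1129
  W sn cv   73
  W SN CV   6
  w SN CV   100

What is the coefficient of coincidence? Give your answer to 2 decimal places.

0.49

The two most frequent reciprocal classes, W SN cv and w sn CV, are the parental types, so the F1 was W SN cv / w sn CV.
The two rarest classes, W SN CV and w sn cv, are the double crossovers. Comparing them with the parentals, only the cv allele has switched, so cv is the middle locus and the order is w – cv – sn.
w–cv: (298 + 11)/2522 = 0.1225; cv–sn: (173 + 11)/2522 = 0.0730.
Expected DCO frequency = 0.1225 × 0.0730 ≈ 0.00894; observed = 11/2522 ≈ 0.00436.
Coefficient of coincidence = 0.00436/0.00894 ≈ 0.49.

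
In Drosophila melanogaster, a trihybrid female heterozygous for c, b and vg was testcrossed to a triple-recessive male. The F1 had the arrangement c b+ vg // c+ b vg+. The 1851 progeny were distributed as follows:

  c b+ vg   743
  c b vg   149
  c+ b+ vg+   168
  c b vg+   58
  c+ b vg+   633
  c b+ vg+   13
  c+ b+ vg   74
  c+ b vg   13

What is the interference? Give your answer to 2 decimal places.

0.11

The two rarest classes, c b+ vg+ and c+ b vg, are the double crossovers. Comparing them with the parentals, only the vg allele has switched, so vg is the middle locus and the order is c – vg – b.
c–vg: (132 + 26)/1851 = 0.0854; vg–b: (317 + 26)/1851 = 0.1853.
Expected DCO frequency = 0.0854 × 0.1853 ≈ 0.01582; observed = 26/1851 ≈ 0.01405.
Coefficient of coincidence = 0.01405/0.01582 ≈ 0.89; interference = 1 − 0.89 = 0.11.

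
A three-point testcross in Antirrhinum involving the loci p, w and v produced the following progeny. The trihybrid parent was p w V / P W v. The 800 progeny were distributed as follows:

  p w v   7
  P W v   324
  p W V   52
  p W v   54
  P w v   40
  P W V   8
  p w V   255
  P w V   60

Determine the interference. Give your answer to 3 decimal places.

0.131

The two rarest classes, p w v and P W V, are the double crossovers. Comparing them with the parentals, only the v allele has switched, so v is the middle locus and the order is p – v – w.
p–v: (114 + 15)/800 = 0.1613; v–w: (92 + 15)/800 = 0.1338.
Expected DCO frequency = 0.1613 × 0.1338 ≈ 0.02158; observed = 15/800 ≈ 0.01875.
Coefficient of coincidence = 0.01875/0.02158 ≈ 0.869; interference = 1 − 0.869 = 0.131.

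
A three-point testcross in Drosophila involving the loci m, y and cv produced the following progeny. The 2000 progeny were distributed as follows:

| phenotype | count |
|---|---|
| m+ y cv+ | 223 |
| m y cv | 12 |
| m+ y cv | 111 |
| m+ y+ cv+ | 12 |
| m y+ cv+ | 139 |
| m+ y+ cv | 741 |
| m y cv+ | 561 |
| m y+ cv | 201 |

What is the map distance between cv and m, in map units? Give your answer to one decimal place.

The two most frequent reciprocal classes, m+ y+ cv and m y cv+, are the parental types, so the F1 was m+ y+ cv / m y cv+.
The two rarest classes, m+ y+ cv+ and m y cv, are the double crossovers. Comparing them with the parentals, only the cv allele has switched, so cv is the middle locus and the order is m – cv – y.
Crossovers in the m–cv interval produce the single-crossover classes m y+ cv and m+ y cv+ (201 + 223 = 424) plus the double crossovers (24).
RF(m–cv) = (424 + 24) / 2000 = 448/2000 = 0.2240 → 22.4 map units.

22.4 map units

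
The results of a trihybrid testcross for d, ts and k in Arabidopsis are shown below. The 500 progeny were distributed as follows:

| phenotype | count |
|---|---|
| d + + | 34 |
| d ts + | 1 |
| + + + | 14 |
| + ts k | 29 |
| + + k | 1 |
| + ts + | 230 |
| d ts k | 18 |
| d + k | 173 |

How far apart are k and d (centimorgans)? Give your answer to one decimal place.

The two most frequent reciprocal classes, d + k and + ts +, are the parental types, so the F1 was d + k / + ts +.
The two rarest classes, + + k and d ts +, are the double crossovers. Comparing them with the parentals, only the d allele has switched, so d is the middle locus and the order is ts – d – k.
Crossovers in the d–k interval produce the single-crossover classes d + + and + ts k (34 + 29 = 63) plus the double crossovers (2).
RF(d–k) = (63 + 2) / 500 = 65/500 = 0.1300 → 13.0 centimorgans.

13.0 centimorgans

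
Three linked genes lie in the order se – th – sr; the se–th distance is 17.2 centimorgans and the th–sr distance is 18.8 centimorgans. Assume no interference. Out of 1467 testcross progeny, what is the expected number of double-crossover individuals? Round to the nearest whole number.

Map distances give recombination frequencies of 0.172 and 0.188 for the two intervals.
With no interference, expected double-crossover frequency = 0.172 × 0.188 = 0.03234.
Expected number = 0.03234 × 1467 = 47.44 ≈ 47.

47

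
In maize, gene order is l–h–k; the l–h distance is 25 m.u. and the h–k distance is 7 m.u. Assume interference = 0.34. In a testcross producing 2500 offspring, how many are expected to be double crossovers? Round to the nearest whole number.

29

Map distances give recombination frequencies of 0.250 and 0.070 for the two intervals.
With interference 0.34 (so coincidence = 0.66), expected double-crossover frequency = 0.250 × 0.070 × 0.66 = 0.01155.
Expected number = 0.01155 × 2500 = 28.88 ≈ 29.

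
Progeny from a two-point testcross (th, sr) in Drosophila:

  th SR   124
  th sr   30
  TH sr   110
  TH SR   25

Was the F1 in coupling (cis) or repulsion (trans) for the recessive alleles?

trans

The two most frequent classes are TH sr (110) and th SR (124); these are the parental (non-recombinant) types.
So the F1 carried TH sr on one chromosome and th SR on the other — the recessive alleles are on opposite chromosomes (trans / repulsion).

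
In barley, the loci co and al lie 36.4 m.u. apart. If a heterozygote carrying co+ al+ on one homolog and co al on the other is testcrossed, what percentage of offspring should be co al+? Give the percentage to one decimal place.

A map distance of 36.4 m.u. corresponds to a recombination frequency of 0.364.
The F1 is co+ al+ / co al, so co al+ is a recombinant gamete class with expected frequency r/2 = 0.364/2 = 0.1820.
That is 0.1820 = 18.2% of the progeny.

18.2%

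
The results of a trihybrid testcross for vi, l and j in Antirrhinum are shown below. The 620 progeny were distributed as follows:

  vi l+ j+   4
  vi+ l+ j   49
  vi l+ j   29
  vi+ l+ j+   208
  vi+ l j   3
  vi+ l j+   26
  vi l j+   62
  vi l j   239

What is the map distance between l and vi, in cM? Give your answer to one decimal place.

The two most frequent reciprocal classes, vi l j and vi+ l+ j+, are the parental types, so the F1 was vi l j / vi+ l+ j+.
The two rarest classes, vi+ l j and vi l+ j+, are the double crossovers. Comparing them with the parentals, only the vi allele has switched, so vi is the middle locus and the order is l – vi – j.
Crossovers in the l–vi interval produce the single-crossover classes vi l+ j and vi+ l j+ (29 + 26 = 55) plus the double crossovers (7).
RF(l–vi) = (55 + 7) / 620 = 62/620 = 0.1000 → 10.0 cM.

10.0 cM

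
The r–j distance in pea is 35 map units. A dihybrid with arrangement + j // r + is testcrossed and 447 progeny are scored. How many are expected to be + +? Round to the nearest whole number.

78

A map distance of 35 map units corresponds to a recombination frequency of 0.350.
The F1 is + j / r +, so + + is a recombinant gamete class with expected frequency r/2 = 0.350/2 = 0.1750.
Expected number = 0.1750 × 447 = 78.22 ≈ 78.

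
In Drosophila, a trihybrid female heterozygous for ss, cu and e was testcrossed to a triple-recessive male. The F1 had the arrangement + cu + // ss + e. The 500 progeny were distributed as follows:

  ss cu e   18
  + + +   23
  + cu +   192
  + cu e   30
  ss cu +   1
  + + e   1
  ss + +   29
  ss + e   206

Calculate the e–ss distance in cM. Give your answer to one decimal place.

12.2 cM

The two rarest classes, ss cu + and + + e, are the double crossovers. Comparing them with the parentals, only the ss allele has switched, so ss is the middle locus and the order is e – ss – cu.
Crossovers in the e–ss interval produce the single-crossover classes + cu e and ss + + (30 + 29 = 59) plus the double crossovers (2).
RF(e–ss) = (59 + 2) / 500 = 61/500 = 0.1220 → 12.2 cM.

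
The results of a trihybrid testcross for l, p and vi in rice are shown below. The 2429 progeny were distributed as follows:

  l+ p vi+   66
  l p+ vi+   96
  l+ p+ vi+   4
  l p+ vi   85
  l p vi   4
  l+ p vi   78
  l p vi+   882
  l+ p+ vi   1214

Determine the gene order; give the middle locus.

The two most frequent reciprocal classes, l p vi+ and l+ p+ vi, are the parental types, so the F1 was l p vi+ / l+ p+ vi.
The two rarest classes, l p vi and l+ p+ vi+, are the double crossovers. Comparing them with the parentals, only the vi allele has switched, so vi is the middle locus and the order is l – vi – p.

vi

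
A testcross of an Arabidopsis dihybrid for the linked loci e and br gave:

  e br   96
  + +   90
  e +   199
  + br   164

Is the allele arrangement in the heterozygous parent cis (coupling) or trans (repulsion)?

The two most frequent classes are + br (164) and e + (199); these are the parental (non-recombinant) types.
So the F1 carried + br on one chromosome and e + on the other — the recessive alleles are on opposite chromosomes (trans / repulsion).

trans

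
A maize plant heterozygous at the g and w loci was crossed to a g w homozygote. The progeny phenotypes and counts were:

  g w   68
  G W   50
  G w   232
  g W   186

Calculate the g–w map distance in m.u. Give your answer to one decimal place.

22.0 m.u.

The two most frequent classes, G w (232) and g W (186), are the parental types, so the F1 was G w / g W.
The recombinant classes are G W and g w: 50 + 68 = 118.
Recombination frequency = 118/536 = 0.2201 ≈ 22.0%, i.e. 22.0 m.u.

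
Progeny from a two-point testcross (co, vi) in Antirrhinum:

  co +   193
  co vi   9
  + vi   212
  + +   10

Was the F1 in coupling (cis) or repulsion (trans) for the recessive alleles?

trans

The two most frequent classes are + vi (212) and co + (193); these are the parental (non-recombinant) types.
So the F1 carried + vi on one chromosome and co + on the other — the recessive alleles are on opposite chromosomes (trans / repulsion).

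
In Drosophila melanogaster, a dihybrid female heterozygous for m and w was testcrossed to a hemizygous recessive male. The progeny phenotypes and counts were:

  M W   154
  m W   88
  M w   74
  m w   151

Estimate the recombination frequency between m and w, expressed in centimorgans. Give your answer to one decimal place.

The two most frequent classes, M W (154) and m w (151), are the parental types, so the F1 was M W / m w.
The recombinant classes are M w and m W: 74 + 88 = 162.
Recombination frequency = 162/467 = 0.3469 ≈ 34.7%, i.e. 34.7 centimorgans.

34.7 centimorgans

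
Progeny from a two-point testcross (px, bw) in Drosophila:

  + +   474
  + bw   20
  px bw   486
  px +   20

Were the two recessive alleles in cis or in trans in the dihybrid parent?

The two most frequent classes are + + (474) and px bw (486); these are the parental (non-recombinant) types.
So the F1 carried + + on one chromosome and px bw on the other — the recessive alleles are on the same chromosome (cis / coupling).

cis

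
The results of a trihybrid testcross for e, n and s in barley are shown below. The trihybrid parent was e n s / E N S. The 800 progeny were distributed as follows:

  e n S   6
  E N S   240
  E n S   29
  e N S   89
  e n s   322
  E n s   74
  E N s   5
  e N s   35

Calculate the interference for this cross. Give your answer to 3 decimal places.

The two rarest classes, e n S and E N s, are the double crossovers. Comparing them with the parentals, only the s allele has switched, so s is the middle locus and the order is e – s – n.
e–s: (163 + 11)/800 = 0.2175; s–n: (64 + 11)/800 = 0.0938.
Expected DCO frequency = 0.2175 × 0.0938 ≈ 0.02040; observed = 11/800 ≈ 0.01375.
Coefficient of coincidence = 0.01375/0.02040 ≈ 0.674; interference = 1 − 0.674 = 0.326.

0.326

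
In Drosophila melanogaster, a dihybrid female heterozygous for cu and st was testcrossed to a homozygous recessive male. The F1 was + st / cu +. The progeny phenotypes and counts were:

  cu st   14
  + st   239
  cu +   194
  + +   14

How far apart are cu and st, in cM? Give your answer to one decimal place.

6.1 cM

The recombinant classes are + + and cu st: 14 + 14 = 28.
Recombination frequency = 28/461 = 0.0607 ≈ 6.1%, i.e. 6.1 cM.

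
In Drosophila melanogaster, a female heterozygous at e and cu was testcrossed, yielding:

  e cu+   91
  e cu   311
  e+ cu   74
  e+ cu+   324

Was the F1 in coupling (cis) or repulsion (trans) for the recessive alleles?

The two most frequent classes are e+ cu+ (324) and e cu (311); these are the parental (non-recombinant) types.
So the F1 carried e+ cu+ on one chromosome and e cu on the other — the recessive alleles are on the same chromosome (cis / coupling).

cis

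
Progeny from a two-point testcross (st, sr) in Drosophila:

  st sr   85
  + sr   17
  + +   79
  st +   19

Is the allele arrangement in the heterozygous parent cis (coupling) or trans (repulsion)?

The two most frequent classes are + + (79) and st sr (85); these are the parental (non-recombinant) types.
So the F1 carried + + on one chromosome and st sr on the other — the recessive alleles are on the same chromosome (cis / coupling).

cis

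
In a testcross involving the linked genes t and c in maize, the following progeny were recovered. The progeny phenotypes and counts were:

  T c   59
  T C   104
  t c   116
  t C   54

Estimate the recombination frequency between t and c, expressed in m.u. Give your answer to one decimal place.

33.9 m.u.

The two most frequent classes, T C (104) and t c (116), are the parental types, so the F1 was T C / t c.
The recombinant classes are T c and t C: 59 + 54 = 113.
Recombination frequency = 113/333 = 0.3393 ≈ 33.9%, i.e. 33.9 m.u.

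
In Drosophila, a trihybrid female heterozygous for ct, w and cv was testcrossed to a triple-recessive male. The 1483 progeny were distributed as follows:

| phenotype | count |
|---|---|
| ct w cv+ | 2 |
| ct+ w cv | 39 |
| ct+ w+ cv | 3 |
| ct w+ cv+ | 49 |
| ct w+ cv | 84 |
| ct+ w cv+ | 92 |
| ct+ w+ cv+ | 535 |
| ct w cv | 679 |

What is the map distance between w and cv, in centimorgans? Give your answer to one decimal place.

The two most frequent reciprocal classes, ct w cv and ct+ w+ cv+, are the parental types, so the F1 was ct w cv / ct+ w+ cv+.
The two rarest classes, ct w cv+ and ct+ w+ cv, are the double crossovers. Comparing them with the parentals, only the cv allele has switched, so cv is the middle locus and the order is w – cv – ct.
Crossovers in the w–cv interval produce the single-crossover classes ct w+ cv and ct+ w cv+ (84 + 92 = 176) plus the double crossovers (5).
RF(w–cv) = (176 + 5) / 1483 = 181/1483 = 0.1220 → 12.2 centimorgans.

12.2 centimorgans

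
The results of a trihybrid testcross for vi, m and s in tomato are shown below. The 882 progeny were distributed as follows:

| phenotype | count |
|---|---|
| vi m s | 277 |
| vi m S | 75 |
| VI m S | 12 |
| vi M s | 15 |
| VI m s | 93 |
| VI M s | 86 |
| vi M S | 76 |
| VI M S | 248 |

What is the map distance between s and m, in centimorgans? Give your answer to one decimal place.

21.3 centimorgans

The two most frequent reciprocal classes, vi m s and VI M S, are the parental types, so the F1 was vi m s / VI M S.
The two rarest classes, vi M s and VI m S, are the double crossovers. Comparing them with the parentals, only the m allele has switched, so m is the middle locus and the order is vi – m – s.
Crossovers in the m–s interval produce the single-crossover classes vi m S and VI M s (75 + 86 = 161) plus the double crossovers (27).
RF(m–s) = (161 + 27) / 882 = 188/882 = 0.2132 → 21.3 centimorgans.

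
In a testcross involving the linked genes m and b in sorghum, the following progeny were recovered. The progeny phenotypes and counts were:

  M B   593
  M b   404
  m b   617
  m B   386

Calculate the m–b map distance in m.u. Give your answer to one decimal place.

The two most frequent classes, M B (593) and m b (617), are the parental types, so the F1 was M B / m b.
The recombinant classes are M b and m B: 404 + 386 = 790.
Recombination frequency = 790/2000 = 0.3950 ≈ 39.5%, i.e. 39.5 m.u.

39.5 m.u.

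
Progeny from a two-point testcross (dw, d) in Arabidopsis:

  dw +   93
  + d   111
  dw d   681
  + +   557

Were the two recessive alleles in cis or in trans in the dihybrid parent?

The two most frequent classes are + + (557) and dw d (681); these are the parental (non-recombinant) types.
So the F1 carried + + on one chromosome and dw d on the other — the recessive alleles are on the same chromosome (cis / coupling).

cis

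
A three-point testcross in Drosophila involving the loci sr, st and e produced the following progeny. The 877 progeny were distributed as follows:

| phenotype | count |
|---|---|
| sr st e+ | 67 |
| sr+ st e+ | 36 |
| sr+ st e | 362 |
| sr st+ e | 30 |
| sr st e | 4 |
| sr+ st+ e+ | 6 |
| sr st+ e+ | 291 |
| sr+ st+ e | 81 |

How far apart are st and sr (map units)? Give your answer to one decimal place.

18.0 map units

The two most frequent reciprocal classes, sr+ st e and sr st+ e+, are the parental types, so the F1 was sr+ st e / sr st+ e+.
The two rarest classes, sr st e and sr+ st+ e+, are the double crossovers. Comparing them with the parentals, only the sr allele has switched, so sr is the middle locus and the order is st – sr – e.
Crossovers in the st–sr interval produce the single-crossover classes sr+ st+ e and sr st e+ (81 + 67 = 148) plus the double crossovers (10).
RF(st–sr) = (148 + 10) / 877 = 158/877 = 0.1802 → 18.0 map units.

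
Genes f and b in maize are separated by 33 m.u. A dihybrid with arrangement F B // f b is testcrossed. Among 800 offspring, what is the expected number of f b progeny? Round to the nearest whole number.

A map distance of 33 m.u. corresponds to a recombination frequency of 0.330.
The F1 is F B / f b, so f b is a parental gamete class with expected frequency (1 − r)/2 = 0.670/2 = 0.3350.
Expected number = 0.3350 × 800 = 268.00 ≈ 268.

268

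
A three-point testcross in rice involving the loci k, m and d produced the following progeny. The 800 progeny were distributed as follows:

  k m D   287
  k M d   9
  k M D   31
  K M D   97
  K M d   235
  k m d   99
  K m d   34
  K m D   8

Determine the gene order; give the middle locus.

The two most frequent reciprocal classes, k m D and K M d, are the parental types, so the F1 was k m D / K M d.
The two rarest classes, K m D and k M d, are the double crossovers. Comparing them with the parentals, only the k allele has switched, so k is the middle locus and the order is d – k – m.

k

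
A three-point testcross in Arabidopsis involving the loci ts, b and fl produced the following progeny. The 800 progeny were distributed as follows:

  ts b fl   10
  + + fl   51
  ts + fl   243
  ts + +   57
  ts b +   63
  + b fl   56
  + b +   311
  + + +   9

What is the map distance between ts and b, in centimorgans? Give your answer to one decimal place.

16.6 centimorgans

The two most frequent reciprocal classes, + b + and ts + fl, are the parental types, so the F1 was + b + / ts + fl.
The two rarest classes, + + + and ts b fl, are the double crossovers. Comparing them with the parentals, only the b allele has switched, so b is the middle locus and the order is ts – b – fl.
Crossovers in the ts–b interval produce the single-crossover classes ts b + and + + fl (63 + 51 = 114) plus the double crossovers (19).
RF(ts–b) = (114 + 19) / 800 = 133/800 = 0.1663 → 16.6 centimorgans.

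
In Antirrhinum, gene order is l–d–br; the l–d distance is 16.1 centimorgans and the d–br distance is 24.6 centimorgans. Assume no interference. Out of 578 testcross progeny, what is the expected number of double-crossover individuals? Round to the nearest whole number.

Map distances give recombination frequencies of 0.161 and 0.246 for the two intervals.
With no interference, expected double-crossover frequency = 0.161 × 0.246 = 0.03961.
Expected number = 0.03961 × 578 = 22.89 ≈ 23.

23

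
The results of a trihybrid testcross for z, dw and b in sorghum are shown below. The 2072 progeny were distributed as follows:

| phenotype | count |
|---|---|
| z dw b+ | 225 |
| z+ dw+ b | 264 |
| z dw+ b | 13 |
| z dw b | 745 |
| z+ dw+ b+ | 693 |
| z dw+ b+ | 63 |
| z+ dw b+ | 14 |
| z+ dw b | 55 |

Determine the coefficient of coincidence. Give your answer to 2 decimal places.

0.75

The two most frequent reciprocal classes, z dw b and z+ dw+ b+, are the parental types, so the F1 was z dw b / z+ dw+ b+.
The two rarest classes, z dw+ b and z+ dw b+, are the double crossovers. Comparing them with the parentals, only the dw allele has switched, so dw is the middle locus and the order is z – dw – b.
z–dw: (118 + 27)/2072 = 0.0700; dw–b: (489 + 27)/2072 = 0.2490.
Expected DCO frequency = 0.0700 × 0.2490 ≈ 0.01743; observed = 27/2072 ≈ 0.01303.
Coefficient of coincidence = 0.01303/0.01743 ≈ 0.75.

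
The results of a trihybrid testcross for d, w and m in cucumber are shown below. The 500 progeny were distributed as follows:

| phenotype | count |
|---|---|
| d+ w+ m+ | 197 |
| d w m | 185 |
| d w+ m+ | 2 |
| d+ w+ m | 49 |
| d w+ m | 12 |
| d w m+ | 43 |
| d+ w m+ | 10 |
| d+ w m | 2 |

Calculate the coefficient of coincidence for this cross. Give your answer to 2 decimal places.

0.80

The two most frequent reciprocal classes, d+ w+ m+ and d w m, are the parental types, so the F1 was d+ w+ m+ / d w m.
The two rarest classes, d w+ m+ and d+ w m, are the double crossovers. Comparing them with the parentals, only the d allele has switched, so d is the middle locus and the order is w – d – m.
w–d: (22 + 4)/500 = 0.0520; d–m: (92 + 4)/500 = 0.1920.
Expected DCO frequency = 0.0520 × 0.1920 ≈ 0.00998; observed = 4/500 ≈ 0.00800.
Coefficient of coincidence = 0.00800/0.00998 ≈ 0.80.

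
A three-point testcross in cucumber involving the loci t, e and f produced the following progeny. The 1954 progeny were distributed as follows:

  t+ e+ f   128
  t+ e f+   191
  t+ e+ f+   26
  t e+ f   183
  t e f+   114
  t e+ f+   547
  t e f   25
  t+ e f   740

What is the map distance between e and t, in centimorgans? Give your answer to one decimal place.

The two most frequent reciprocal classes, t+ e f and t e+ f+, are the parental types, so the F1 was t+ e f / t e+ f+.
The two rarest classes, t e f and t+ e+ f+, are the double crossovers. Comparing them with the parentals, only the t allele has switched, so t is the middle locus and the order is e – t – f.
Crossovers in the e–t interval produce the single-crossover classes t+ e+ f and t e f+ (128 + 114 = 242) plus the double crossovers (51).
RF(e–t) = (242 + 51) / 1954 = 293/1954 = 0.1499 → 15.0 centimorgans.

15.0 centimorgans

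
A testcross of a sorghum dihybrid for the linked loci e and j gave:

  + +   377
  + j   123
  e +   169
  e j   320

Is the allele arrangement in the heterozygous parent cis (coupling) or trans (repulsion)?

The two most frequent classes are + + (377) and e j (320); these are the parental (non-recombinant) types.
So the F1 carried + + on one chromosome and e j on the other — the recessive alleles are on the same chromosome (cis / coupling).

cis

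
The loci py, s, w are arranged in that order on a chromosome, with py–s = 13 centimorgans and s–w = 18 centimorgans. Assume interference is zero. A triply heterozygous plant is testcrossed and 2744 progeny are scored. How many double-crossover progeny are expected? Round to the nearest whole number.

64

Map distances give recombination frequencies of 0.130 and 0.180 for the two intervals.
With no interference, expected double-crossover frequency = 0.130 × 0.180 = 0.02340.
Expected number = 0.02340 × 2744 = 64.21 ≈ 64.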